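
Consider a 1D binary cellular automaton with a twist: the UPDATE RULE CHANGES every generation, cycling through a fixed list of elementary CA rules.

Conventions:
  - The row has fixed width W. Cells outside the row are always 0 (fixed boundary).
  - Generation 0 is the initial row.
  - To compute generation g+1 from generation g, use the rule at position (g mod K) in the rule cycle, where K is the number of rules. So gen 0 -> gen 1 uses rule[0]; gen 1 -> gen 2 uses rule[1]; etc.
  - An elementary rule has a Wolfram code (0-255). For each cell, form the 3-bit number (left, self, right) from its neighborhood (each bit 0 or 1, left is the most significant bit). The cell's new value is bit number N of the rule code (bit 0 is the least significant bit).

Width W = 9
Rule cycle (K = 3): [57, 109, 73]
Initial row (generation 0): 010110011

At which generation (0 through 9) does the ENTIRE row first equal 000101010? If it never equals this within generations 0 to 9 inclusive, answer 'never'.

Answer: never

Derivation:
Gen 0: 010110011
Gen 1 (rule 57): 001101010
Gen 2 (rule 109): 101111110
Gen 3 (rule 73): 001000010
Gen 4 (rule 57): 100111001
Gen 5 (rule 109): 100101001
Gen 6 (rule 73): 000000000
Gen 7 (rule 57): 111111111
Gen 8 (rule 109): 100000001
Gen 9 (rule 73): 001111100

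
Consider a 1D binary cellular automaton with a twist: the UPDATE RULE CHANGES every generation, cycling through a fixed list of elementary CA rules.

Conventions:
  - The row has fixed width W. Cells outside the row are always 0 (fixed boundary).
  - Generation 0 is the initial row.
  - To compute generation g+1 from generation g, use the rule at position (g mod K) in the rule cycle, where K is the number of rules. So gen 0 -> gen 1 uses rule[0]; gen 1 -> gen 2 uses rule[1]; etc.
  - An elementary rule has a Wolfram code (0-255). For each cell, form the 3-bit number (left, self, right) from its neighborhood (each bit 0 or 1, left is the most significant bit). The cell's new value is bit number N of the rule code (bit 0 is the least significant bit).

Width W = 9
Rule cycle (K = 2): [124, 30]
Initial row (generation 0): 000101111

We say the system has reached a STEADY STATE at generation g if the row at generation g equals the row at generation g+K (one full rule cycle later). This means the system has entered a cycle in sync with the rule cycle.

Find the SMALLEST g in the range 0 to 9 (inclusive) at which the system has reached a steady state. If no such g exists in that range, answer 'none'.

Gen 0: 000101111
Gen 1 (rule 124): 000111001
Gen 2 (rule 30): 001100111
Gen 3 (rule 124): 001110101
Gen 4 (rule 30): 011000101
Gen 5 (rule 124): 011100111
Gen 6 (rule 30): 110011100
Gen 7 (rule 124): 111010110
Gen 8 (rule 30): 100010101
Gen 9 (rule 124): 110011111
Gen 10 (rule 30): 101110000
Gen 11 (rule 124): 111011000

Answer: none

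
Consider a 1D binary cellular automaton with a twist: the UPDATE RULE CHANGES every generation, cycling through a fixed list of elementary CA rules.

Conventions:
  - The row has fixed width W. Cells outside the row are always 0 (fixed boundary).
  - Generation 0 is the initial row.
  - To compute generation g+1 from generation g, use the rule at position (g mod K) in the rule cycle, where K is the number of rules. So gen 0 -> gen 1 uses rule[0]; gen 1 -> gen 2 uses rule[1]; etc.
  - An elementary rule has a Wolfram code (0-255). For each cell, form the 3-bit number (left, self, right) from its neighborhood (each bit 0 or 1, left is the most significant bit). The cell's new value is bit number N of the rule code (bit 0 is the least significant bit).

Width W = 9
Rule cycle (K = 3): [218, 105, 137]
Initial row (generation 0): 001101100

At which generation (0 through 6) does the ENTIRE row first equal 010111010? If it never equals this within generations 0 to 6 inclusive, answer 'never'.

Gen 0: 001101100
Gen 1 (rule 218): 011101110
Gen 2 (rule 105): 010111010
Gen 3 (rule 137): 000110000
Gen 4 (rule 218): 001111000
Gen 5 (rule 105): 101001011
Gen 6 (rule 137): 000000010

Answer: 2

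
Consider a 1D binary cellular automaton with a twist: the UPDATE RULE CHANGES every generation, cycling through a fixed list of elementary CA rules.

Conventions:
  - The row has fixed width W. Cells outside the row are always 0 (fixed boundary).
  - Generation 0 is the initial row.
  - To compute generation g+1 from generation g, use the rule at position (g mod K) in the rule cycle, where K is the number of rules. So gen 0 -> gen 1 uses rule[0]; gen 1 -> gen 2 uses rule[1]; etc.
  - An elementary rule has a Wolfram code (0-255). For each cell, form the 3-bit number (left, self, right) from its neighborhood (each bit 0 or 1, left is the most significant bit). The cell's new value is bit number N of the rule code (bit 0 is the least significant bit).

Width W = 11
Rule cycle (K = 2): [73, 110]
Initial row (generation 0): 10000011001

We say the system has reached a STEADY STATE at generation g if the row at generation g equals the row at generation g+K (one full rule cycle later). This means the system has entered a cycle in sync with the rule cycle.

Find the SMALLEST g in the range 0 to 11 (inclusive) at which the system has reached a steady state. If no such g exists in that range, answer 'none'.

Gen 0: 10000011001
Gen 1 (rule 73): 00111011000
Gen 2 (rule 110): 01101111000
Gen 3 (rule 73): 01101001011
Gen 4 (rule 110): 11111011111
Gen 5 (rule 73): 10001010001
Gen 6 (rule 110): 10011110011
Gen 7 (rule 73): 00010010011
Gen 8 (rule 110): 00110110111
Gen 9 (rule 73): 10110110101
Gen 10 (rule 110): 11111111111
Gen 11 (rule 73): 10000000001
Gen 12 (rule 110): 10000000011
Gen 13 (rule 73): 00111111011

Answer: none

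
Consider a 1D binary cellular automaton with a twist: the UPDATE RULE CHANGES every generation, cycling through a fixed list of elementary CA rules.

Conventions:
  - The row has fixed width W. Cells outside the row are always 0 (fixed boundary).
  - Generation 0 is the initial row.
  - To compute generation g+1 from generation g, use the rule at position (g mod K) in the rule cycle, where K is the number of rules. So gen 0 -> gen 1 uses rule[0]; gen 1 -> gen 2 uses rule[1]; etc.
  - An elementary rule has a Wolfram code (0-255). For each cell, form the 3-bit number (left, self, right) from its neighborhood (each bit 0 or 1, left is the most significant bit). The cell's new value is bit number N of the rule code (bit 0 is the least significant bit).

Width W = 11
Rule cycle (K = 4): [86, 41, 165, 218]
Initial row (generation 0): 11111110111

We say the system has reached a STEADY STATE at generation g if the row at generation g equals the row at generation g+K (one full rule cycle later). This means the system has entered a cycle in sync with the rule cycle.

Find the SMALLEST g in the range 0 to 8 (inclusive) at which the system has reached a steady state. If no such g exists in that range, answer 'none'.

Answer: none

Derivation:
Gen 0: 11111110111
Gen 1 (rule 86): 00000010001
Gen 2 (rule 41): 11111000100
Gen 3 (rule 165): 01110010101
Gen 4 (rule 218): 11111100000
Gen 5 (rule 86): 00000110000
Gen 6 (rule 41): 11110100111
Gen 7 (rule 165): 01101100010
Gen 8 (rule 218): 11101110101
Gen 9 (rule 86): 00100010101
Gen 10 (rule 41): 10001001010
Gen 11 (rule 165): 10101001110
Gen 12 (rule 218): 00000111111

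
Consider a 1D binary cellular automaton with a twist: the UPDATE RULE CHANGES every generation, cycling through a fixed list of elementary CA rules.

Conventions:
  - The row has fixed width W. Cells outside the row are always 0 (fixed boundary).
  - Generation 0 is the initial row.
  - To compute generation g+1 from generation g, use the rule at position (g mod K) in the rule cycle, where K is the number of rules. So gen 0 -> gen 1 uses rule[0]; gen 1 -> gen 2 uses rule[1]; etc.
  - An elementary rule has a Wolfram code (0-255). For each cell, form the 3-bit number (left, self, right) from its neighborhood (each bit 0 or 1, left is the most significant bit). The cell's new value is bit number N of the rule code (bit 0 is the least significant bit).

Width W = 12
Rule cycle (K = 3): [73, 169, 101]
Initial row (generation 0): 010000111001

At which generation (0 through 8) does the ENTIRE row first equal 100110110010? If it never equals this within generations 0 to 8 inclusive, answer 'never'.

Answer: never

Derivation:
Gen 0: 010000111001
Gen 1 (rule 73): 000110101000
Gen 2 (rule 169): 110101010011
Gen 3 (rule 101): 011111110001
Gen 4 (rule 73): 010000010100
Gen 5 (rule 169): 000111001001
Gen 6 (rule 101): 110001001001
Gen 7 (rule 73): 110100000000
Gen 8 (rule 169): 101001111111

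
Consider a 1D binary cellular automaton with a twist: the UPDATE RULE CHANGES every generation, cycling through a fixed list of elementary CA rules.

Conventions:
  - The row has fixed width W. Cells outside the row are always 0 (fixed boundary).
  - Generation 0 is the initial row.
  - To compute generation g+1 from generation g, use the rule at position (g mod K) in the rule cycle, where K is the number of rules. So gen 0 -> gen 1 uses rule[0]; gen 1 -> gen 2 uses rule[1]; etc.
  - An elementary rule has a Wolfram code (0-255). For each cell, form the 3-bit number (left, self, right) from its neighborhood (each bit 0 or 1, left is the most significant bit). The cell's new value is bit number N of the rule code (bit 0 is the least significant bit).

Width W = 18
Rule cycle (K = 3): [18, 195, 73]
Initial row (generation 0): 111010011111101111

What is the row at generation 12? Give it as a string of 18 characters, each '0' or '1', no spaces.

Gen 0: 111010011111101111
Gen 1 (rule 18): 000001100000000000
Gen 2 (rule 195): 111110101111111111
Gen 3 (rule 73): 100010001000000001
Gen 4 (rule 18): 010101010100000010
Gen 5 (rule 195): 100000000001111100
Gen 6 (rule 73): 001111111101000101
Gen 7 (rule 18): 010000000000101000
Gen 8 (rule 195): 100111111111000011
Gen 9 (rule 73): 000100000001011011
Gen 10 (rule 18): 001010000010000000
Gen 11 (rule 195): 110000111100111111
Gen 12 (rule 73): 110110100100100001

Answer: 110110100100100001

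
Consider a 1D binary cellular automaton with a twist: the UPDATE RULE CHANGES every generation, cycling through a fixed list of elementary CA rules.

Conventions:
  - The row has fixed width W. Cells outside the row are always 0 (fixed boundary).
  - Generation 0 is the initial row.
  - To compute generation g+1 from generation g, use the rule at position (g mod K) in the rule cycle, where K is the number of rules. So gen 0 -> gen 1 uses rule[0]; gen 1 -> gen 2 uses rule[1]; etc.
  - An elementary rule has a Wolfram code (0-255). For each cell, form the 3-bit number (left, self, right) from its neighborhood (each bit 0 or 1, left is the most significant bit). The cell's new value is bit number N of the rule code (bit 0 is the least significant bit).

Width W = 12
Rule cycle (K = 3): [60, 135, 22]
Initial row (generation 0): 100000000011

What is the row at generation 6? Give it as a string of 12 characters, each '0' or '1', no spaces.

Gen 0: 100000000011
Gen 1 (rule 60): 110000000010
Gen 2 (rule 135): 000111111110
Gen 3 (rule 22): 001000000001
Gen 4 (rule 60): 001100000001
Gen 5 (rule 135): 110001111111
Gen 6 (rule 22): 001010000000

Answer: 001010000000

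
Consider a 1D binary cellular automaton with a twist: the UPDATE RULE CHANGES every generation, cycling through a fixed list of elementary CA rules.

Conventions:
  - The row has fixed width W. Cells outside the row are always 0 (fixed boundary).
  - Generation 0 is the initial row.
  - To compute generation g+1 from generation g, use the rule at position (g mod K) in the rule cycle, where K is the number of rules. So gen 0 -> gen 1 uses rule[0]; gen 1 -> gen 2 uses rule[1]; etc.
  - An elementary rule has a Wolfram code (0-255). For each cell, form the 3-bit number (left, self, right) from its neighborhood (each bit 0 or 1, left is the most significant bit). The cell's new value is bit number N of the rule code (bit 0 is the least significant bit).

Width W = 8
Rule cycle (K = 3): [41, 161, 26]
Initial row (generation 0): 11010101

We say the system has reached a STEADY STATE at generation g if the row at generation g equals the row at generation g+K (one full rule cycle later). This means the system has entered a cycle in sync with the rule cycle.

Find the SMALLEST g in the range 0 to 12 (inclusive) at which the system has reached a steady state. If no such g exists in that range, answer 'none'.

Answer: none

Derivation:
Gen 0: 11010101
Gen 1 (rule 41): 10101010
Gen 2 (rule 161): 01010100
Gen 3 (rule 26): 10000010
Gen 4 (rule 41): 00111000
Gen 5 (rule 161): 10010011
Gen 6 (rule 26): 01101110
Gen 7 (rule 41): 01011000
Gen 8 (rule 161): 00100011
Gen 9 (rule 26): 01010110
Gen 10 (rule 41): 00101100
Gen 11 (rule 161): 10010001
Gen 12 (rule 26): 01101010
Gen 13 (rule 41): 01010100
Gen 14 (rule 161): 00101001
Gen 15 (rule 26): 01000110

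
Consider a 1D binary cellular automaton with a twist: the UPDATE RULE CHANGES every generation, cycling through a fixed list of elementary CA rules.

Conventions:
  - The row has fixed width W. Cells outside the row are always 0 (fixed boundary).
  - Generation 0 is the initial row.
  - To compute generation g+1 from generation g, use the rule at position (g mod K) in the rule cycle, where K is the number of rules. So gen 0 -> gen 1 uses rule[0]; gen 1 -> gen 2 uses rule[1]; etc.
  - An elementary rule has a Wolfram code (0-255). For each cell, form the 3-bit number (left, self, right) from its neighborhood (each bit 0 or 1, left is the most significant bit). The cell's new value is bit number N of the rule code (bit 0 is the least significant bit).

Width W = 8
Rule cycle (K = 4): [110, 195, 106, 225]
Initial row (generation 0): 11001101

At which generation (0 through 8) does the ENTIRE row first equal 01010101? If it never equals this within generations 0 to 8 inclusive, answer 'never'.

Answer: never

Derivation:
Gen 0: 11001101
Gen 1 (rule 110): 11011111
Gen 2 (rule 195): 01001111
Gen 3 (rule 106): 10011001
Gen 4 (rule 225): 00001000
Gen 5 (rule 110): 00011000
Gen 6 (rule 195): 11101011
Gen 7 (rule 106): 10110111
Gen 8 (rule 225): 01011011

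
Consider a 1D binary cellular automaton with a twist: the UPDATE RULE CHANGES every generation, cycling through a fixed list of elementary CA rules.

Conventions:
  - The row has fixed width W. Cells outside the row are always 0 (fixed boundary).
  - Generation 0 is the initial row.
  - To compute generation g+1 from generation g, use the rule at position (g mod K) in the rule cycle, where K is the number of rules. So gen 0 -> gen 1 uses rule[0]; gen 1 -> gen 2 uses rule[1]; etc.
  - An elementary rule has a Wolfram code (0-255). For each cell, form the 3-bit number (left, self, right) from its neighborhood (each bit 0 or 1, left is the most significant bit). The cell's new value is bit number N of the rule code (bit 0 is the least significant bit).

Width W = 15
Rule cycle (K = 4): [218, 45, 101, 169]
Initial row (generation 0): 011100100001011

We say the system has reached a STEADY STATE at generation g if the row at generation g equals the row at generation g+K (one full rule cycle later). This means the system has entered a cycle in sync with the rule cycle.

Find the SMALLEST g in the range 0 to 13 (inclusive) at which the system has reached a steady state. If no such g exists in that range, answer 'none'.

Answer: 10

Derivation:
Gen 0: 011100100001011
Gen 1 (rule 218): 111111010010011
Gen 2 (rule 45): 100000110010010
Gen 3 (rule 101): 101110010010010
Gen 4 (rule 169): 011100000000000
Gen 5 (rule 218): 111110000000000
Gen 6 (rule 45): 100000111111111
Gen 7 (rule 101): 101110000000001
Gen 8 (rule 169): 011100111111100
Gen 9 (rule 218): 111111111111110
Gen 10 (rule 45): 100000000000000
Gen 11 (rule 101): 101111111111111
Gen 12 (rule 169): 011111111111110
Gen 13 (rule 218): 111111111111111
Gen 14 (rule 45): 100000000000000
Gen 15 (rule 101): 101111111111111
Gen 16 (rule 169): 011111111111110
Gen 17 (rule 218): 111111111111111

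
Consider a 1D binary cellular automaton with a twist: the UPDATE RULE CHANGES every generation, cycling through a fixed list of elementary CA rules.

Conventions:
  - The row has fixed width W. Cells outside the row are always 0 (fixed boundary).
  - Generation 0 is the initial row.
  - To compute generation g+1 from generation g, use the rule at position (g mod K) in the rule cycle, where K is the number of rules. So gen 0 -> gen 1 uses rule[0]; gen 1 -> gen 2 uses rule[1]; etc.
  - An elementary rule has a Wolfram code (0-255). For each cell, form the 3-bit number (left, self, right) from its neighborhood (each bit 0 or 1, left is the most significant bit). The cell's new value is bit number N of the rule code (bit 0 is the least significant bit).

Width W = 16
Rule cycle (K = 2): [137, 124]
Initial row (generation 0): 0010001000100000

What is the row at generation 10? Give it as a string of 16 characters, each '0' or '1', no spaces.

Answer: 1100110011011110

Derivation:
Gen 0: 0010001000100000
Gen 1 (rule 137): 1000100010001111
Gen 2 (rule 124): 1100110011001001
Gen 3 (rule 137): 1000100010000000
Gen 4 (rule 124): 1100110011000000
Gen 5 (rule 137): 1000100010011111
Gen 6 (rule 124): 1100110011010001
Gen 7 (rule 137): 1000100010000100
Gen 8 (rule 124): 1100110011000110
Gen 9 (rule 137): 1000100010010100
Gen 10 (rule 124): 1100110011011110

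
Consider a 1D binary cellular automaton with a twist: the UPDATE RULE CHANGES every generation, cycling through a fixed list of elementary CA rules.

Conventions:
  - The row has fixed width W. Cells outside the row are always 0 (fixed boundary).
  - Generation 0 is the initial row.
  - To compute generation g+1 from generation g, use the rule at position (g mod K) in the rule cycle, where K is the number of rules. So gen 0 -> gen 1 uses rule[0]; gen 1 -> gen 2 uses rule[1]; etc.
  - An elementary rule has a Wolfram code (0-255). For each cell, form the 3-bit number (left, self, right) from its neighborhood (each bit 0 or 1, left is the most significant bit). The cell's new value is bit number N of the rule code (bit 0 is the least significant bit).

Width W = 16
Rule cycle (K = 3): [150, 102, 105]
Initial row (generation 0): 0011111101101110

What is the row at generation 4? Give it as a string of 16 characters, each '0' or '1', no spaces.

Gen 0: 0011111101101110
Gen 1 (rule 150): 0101111000000101
Gen 2 (rule 102): 1110001000001111
Gen 3 (rule 105): 1010100011101001
Gen 4 (rule 150): 1010110101001111

Answer: 1010110101001111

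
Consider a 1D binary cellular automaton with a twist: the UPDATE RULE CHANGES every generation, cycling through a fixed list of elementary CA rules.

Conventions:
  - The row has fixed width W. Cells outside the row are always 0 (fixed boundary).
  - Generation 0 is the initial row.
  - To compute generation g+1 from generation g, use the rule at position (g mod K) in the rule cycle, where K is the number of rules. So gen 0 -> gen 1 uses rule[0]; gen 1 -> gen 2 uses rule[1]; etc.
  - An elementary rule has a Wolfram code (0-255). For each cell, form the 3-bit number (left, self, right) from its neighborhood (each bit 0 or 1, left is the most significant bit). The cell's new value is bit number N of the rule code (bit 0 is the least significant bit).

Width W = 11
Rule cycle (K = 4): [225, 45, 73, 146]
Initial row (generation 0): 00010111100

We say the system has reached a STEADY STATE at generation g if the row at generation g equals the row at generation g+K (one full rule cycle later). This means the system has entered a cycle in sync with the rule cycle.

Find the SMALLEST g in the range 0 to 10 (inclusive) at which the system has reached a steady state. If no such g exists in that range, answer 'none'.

Gen 0: 00010111100
Gen 1 (rule 225): 11001011101
Gen 2 (rule 45): 10001110011
Gen 3 (rule 73): 00101010011
Gen 4 (rule 146): 01000001100
Gen 5 (rule 225): 00011100101
Gen 6 (rule 45): 11010000111
Gen 7 (rule 73): 11000110101
Gen 8 (rule 146): 00101000000
Gen 9 (rule 225): 10010011111
Gen 10 (rule 45): 10010010000
Gen 11 (rule 73): 00000000111
Gen 12 (rule 146): 00000001010
Gen 13 (rule 225): 11111100100
Gen 14 (rule 45): 10000000101

Answer: none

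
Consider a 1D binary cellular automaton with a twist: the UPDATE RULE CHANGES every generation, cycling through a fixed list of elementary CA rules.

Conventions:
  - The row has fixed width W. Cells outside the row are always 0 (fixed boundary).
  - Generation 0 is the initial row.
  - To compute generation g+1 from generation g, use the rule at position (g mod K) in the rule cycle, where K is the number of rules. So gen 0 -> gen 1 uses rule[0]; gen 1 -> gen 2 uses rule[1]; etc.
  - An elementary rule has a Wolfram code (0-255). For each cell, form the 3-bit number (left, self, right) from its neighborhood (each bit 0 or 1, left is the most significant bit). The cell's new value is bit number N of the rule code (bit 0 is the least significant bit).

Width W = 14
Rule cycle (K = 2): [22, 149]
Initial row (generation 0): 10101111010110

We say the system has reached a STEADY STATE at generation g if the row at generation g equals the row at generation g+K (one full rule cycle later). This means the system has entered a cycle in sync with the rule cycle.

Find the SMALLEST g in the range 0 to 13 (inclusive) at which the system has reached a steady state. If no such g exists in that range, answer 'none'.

Gen 0: 10101111010110
Gen 1 (rule 22): 10100000010001
Gen 2 (rule 149): 10111111011101
Gen 3 (rule 22): 10000000000001
Gen 4 (rule 149): 11111111111101
Gen 5 (rule 22): 00000000000001
Gen 6 (rule 149): 11111111111101
Gen 7 (rule 22): 00000000000001
Gen 8 (rule 149): 11111111111101
Gen 9 (rule 22): 00000000000001
Gen 10 (rule 149): 11111111111101
Gen 11 (rule 22): 00000000000001
Gen 12 (rule 149): 11111111111101
Gen 13 (rule 22): 00000000000001
Gen 14 (rule 149): 11111111111101
Gen 15 (rule 22): 00000000000001

Answer: 4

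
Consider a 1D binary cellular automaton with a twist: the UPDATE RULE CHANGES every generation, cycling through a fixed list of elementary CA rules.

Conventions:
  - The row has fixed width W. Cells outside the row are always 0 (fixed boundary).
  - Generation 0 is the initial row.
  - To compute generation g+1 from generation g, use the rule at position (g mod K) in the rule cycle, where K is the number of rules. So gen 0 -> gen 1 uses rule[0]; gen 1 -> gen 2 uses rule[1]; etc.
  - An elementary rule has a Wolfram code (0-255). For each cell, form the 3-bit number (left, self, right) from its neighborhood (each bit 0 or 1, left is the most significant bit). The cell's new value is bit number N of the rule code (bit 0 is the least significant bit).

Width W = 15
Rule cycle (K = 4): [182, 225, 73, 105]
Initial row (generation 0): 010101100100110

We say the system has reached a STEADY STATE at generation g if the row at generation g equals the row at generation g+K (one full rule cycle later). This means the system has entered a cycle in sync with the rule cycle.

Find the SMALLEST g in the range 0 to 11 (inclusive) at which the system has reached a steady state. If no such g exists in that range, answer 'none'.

Answer: none

Derivation:
Gen 0: 010101100100110
Gen 1 (rule 182): 111110011111001
Gen 2 (rule 225): 011110001111000
Gen 3 (rule 73): 010010101001011
Gen 4 (rule 105): 000001010000111
Gen 5 (rule 182): 000011111001010
Gen 6 (rule 225): 111001111000100
Gen 7 (rule 73): 101001001010001
Gen 8 (rule 105): 010000000100100
Gen 9 (rule 182): 111000001111110
Gen 10 (rule 225): 011011100111110
Gen 11 (rule 73): 011010100100010
Gen 12 (rule 105): 011101000001000
Gen 13 (rule 182): 101011100011100
Gen 14 (rule 225): 010101101001101
Gen 15 (rule 73): 000001100001100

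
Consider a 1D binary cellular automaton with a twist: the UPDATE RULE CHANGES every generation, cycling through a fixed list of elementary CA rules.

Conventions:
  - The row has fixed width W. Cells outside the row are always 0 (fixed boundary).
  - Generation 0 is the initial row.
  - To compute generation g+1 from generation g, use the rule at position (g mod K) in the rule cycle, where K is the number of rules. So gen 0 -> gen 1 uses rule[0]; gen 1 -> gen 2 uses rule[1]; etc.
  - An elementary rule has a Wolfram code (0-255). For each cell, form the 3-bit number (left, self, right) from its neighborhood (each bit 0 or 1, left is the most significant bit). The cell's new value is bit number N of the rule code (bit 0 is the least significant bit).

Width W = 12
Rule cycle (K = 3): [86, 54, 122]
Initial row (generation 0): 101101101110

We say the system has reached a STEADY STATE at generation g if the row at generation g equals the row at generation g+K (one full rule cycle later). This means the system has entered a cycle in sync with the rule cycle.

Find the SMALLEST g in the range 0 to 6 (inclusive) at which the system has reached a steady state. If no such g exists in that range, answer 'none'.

Answer: none

Derivation:
Gen 0: 101101101110
Gen 1 (rule 86): 100100100011
Gen 2 (rule 54): 111111110100
Gen 3 (rule 122): 100000011010
Gen 4 (rule 86): 110000101011
Gen 5 (rule 54): 001001111100
Gen 6 (rule 122): 010111000110
Gen 7 (rule 86): 110001101011
Gen 8 (rule 54): 001010011100
Gen 9 (rule 122): 010101110110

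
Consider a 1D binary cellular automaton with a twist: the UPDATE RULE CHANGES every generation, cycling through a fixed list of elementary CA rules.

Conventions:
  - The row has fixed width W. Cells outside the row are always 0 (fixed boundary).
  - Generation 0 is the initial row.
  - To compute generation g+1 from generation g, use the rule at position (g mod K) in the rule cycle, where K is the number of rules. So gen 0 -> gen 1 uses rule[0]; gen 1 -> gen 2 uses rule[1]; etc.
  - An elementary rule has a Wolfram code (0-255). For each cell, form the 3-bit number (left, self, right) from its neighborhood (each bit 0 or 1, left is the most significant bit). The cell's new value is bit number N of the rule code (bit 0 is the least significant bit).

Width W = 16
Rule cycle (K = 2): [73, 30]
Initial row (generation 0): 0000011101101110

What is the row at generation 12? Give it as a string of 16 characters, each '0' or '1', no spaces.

Answer: 1001010011010101

Derivation:
Gen 0: 0000011101101110
Gen 1 (rule 73): 1111010101101010
Gen 2 (rule 30): 1000010101001011
Gen 3 (rule 73): 0011000000000011
Gen 4 (rule 30): 0110100000000110
Gen 5 (rule 73): 0110001111110110
Gen 6 (rule 30): 1101011000000101
Gen 7 (rule 73): 1100011011110000
Gen 8 (rule 30): 1010110010001000
Gen 9 (rule 73): 0000110000100011
Gen 10 (rule 30): 0001101001110110
Gen 11 (rule 73): 1101100001010110
Gen 12 (rule 30): 1001010011010101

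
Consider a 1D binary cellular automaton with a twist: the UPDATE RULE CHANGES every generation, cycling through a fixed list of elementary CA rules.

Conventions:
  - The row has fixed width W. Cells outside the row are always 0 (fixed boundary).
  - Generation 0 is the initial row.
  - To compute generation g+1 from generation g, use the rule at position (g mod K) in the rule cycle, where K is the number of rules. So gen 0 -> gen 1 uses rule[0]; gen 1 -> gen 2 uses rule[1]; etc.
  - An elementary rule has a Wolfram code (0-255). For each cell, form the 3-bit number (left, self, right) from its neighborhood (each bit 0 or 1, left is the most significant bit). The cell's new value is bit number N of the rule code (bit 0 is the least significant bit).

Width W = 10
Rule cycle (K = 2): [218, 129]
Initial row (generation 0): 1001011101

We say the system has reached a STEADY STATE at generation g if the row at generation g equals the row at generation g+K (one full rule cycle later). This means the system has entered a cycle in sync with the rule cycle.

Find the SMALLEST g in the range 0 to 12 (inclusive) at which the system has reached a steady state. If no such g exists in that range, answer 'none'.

Gen 0: 1001011101
Gen 1 (rule 218): 0110011100
Gen 2 (rule 129): 0000001001
Gen 3 (rule 218): 0000010110
Gen 4 (rule 129): 1111000000
Gen 5 (rule 218): 1111100000
Gen 6 (rule 129): 0111001111
Gen 7 (rule 218): 1111111111
Gen 8 (rule 129): 0111111110
Gen 9 (rule 218): 1111111111
Gen 10 (rule 129): 0111111110
Gen 11 (rule 218): 1111111111
Gen 12 (rule 129): 0111111110
Gen 13 (rule 218): 1111111111
Gen 14 (rule 129): 0111111110

Answer: 7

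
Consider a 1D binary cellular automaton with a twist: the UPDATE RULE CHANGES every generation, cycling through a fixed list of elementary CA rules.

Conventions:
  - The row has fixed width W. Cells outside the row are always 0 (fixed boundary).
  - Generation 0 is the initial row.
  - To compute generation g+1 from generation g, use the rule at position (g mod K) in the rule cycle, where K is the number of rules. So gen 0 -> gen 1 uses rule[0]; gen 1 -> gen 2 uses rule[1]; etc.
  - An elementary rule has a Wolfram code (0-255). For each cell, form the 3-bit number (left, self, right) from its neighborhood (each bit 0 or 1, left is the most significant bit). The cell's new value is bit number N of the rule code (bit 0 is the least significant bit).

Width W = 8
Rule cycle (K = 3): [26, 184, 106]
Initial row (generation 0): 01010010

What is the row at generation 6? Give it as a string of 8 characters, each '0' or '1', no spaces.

Gen 0: 01010010
Gen 1 (rule 26): 10001101
Gen 2 (rule 184): 01001010
Gen 3 (rule 106): 10010100
Gen 4 (rule 26): 01100010
Gen 5 (rule 184): 01010001
Gen 6 (rule 106): 10100010

Answer: 10100010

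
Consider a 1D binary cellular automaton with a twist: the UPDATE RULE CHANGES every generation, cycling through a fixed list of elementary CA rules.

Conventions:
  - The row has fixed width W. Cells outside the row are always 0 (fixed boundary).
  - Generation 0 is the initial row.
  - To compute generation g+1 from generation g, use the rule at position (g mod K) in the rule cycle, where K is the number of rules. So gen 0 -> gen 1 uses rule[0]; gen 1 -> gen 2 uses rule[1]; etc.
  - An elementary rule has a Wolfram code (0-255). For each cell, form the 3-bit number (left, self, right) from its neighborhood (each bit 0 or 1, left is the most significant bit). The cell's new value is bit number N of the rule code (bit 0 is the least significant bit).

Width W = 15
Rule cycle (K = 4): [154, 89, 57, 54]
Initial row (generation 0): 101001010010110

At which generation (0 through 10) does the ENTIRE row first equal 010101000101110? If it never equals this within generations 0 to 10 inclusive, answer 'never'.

Answer: never

Derivation:
Gen 0: 101001010010110
Gen 1 (rule 154): 000110001100101
Gen 2 (rule 89): 110111101110000
Gen 3 (rule 57): 101100011001111
Gen 4 (rule 54): 110010100110000
Gen 5 (rule 154): 101100011101000
Gen 6 (rule 89): 001111010100111
Gen 7 (rule 57): 101000101010100
Gen 8 (rule 54): 111101111111110
Gen 9 (rule 154): 111001111111101
Gen 10 (rule 89): 101101000000100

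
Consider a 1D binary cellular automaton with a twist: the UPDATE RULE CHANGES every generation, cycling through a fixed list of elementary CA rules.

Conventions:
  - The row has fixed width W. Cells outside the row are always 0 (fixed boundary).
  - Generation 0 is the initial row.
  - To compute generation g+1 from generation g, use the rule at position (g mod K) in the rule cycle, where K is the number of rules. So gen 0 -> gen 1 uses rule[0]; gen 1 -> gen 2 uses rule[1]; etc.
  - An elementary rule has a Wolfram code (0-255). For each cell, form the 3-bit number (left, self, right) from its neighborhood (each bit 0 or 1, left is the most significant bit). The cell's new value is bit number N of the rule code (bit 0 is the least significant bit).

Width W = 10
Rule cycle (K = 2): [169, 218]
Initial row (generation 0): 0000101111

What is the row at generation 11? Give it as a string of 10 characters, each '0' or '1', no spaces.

Answer: 1111111110

Derivation:
Gen 0: 0000101111
Gen 1 (rule 169): 1110011110
Gen 2 (rule 218): 1111111111
Gen 3 (rule 169): 1111111110
Gen 4 (rule 218): 1111111111
Gen 5 (rule 169): 1111111110
Gen 6 (rule 218): 1111111111
Gen 7 (rule 169): 1111111110
Gen 8 (rule 218): 1111111111
Gen 9 (rule 169): 1111111110
Gen 10 (rule 218): 1111111111
Gen 11 (rule 169): 1111111110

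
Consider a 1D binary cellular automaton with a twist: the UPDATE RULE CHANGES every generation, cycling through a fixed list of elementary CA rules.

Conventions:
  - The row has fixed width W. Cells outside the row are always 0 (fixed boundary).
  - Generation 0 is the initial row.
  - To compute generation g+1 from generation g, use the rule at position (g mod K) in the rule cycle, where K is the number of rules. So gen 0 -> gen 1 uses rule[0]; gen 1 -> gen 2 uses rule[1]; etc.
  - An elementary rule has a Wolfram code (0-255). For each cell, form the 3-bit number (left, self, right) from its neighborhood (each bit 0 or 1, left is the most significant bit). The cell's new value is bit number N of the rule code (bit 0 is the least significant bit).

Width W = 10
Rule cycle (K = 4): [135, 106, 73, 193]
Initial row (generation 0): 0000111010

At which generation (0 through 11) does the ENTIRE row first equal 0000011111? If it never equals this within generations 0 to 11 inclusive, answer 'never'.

Gen 0: 0000111010
Gen 1 (rule 135): 1111010010
Gen 2 (rule 106): 1001100100
Gen 3 (rule 73): 0001100001
Gen 4 (rule 193): 1100101100
Gen 5 (rule 135): 0001100001
Gen 6 (rule 106): 0011100010
Gen 7 (rule 73): 1010101000
Gen 8 (rule 193): 0000000011
Gen 9 (rule 135): 1111111100
Gen 10 (rule 106): 1000000100
Gen 11 (rule 73): 0011110001

Answer: never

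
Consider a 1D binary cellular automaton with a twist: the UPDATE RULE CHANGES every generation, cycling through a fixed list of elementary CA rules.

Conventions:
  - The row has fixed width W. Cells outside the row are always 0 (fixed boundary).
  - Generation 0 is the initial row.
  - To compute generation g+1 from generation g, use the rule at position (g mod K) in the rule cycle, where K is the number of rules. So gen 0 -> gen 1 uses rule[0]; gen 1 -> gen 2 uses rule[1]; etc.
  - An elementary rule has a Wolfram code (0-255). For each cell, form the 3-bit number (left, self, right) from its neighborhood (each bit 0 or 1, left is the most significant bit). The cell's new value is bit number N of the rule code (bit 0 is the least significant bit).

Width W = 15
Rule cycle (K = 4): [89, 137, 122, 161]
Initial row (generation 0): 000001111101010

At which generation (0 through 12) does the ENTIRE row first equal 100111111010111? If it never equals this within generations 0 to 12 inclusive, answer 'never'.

Gen 0: 000001111101010
Gen 1 (rule 89): 111101000100001
Gen 2 (rule 137): 111000010001100
Gen 3 (rule 122): 101100101011110
Gen 4 (rule 161): 010000010101100
Gen 5 (rule 89): 001111000001111
Gen 6 (rule 137): 101110011101110
Gen 7 (rule 122): 011011110111011
Gen 8 (rule 161): 000101101010100
Gen 9 (rule 89): 110001100000011
Gen 10 (rule 137): 100101001111010
Gen 11 (rule 122): 011010111001101
Gen 12 (rule 161): 000101010000010

Answer: never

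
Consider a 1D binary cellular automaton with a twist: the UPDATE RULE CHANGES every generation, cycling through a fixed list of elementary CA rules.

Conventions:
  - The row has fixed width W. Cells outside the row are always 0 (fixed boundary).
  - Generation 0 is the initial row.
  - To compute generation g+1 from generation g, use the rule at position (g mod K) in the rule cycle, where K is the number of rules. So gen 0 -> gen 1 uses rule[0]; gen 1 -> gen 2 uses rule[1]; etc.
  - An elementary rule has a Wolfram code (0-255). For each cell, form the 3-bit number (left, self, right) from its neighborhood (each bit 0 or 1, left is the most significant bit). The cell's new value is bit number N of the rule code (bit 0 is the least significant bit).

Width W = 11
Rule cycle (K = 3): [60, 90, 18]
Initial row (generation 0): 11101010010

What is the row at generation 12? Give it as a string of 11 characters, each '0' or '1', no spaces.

Gen 0: 11101010010
Gen 1 (rule 60): 10011111011
Gen 2 (rule 90): 01110001011
Gen 3 (rule 18): 10001010000
Gen 4 (rule 60): 11001111000
Gen 5 (rule 90): 11111001100
Gen 6 (rule 18): 00000110010
Gen 7 (rule 60): 00000101011
Gen 8 (rule 90): 00001000011
Gen 9 (rule 18): 00010100100
Gen 10 (rule 60): 00011110110
Gen 11 (rule 90): 00110010111
Gen 12 (rule 18): 01001100000

Answer: 01001100000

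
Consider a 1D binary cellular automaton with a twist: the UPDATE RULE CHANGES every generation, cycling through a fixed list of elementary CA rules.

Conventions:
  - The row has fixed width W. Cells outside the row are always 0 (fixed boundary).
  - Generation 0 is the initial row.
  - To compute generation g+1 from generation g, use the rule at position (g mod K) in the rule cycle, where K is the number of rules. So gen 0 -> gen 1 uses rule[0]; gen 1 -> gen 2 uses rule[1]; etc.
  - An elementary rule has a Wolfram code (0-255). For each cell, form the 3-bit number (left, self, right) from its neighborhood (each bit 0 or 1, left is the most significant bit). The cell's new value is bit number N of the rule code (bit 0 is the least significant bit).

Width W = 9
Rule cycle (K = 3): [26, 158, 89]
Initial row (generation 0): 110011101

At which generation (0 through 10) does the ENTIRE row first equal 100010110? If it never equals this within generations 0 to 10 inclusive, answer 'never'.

Gen 0: 110011101
Gen 1 (rule 26): 101110000
Gen 2 (rule 158): 101101000
Gen 3 (rule 89): 001100111
Gen 4 (rule 26): 011011100
Gen 5 (rule 158): 110011010
Gen 6 (rule 89): 111011001
Gen 7 (rule 26): 100010110
Gen 8 (rule 158): 110110101
Gen 9 (rule 89): 110110000
Gen 10 (rule 26): 100101000

Answer: 7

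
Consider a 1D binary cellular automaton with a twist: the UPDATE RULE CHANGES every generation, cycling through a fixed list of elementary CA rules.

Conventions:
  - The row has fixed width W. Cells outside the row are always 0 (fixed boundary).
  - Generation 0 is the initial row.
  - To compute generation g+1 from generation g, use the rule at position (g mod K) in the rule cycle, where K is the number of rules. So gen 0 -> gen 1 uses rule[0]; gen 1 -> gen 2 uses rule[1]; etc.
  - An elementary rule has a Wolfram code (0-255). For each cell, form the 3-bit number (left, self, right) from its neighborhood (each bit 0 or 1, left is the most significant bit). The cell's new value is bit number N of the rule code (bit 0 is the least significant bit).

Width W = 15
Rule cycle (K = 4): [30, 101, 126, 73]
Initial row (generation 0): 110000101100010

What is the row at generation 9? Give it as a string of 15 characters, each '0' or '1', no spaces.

Gen 0: 110000101100010
Gen 1 (rule 30): 101001101010111
Gen 2 (rule 101): 111000111111001
Gen 3 (rule 126): 101101100001111
Gen 4 (rule 73): 001101101101001
Gen 5 (rule 30): 011001001001111
Gen 6 (rule 101): 001001001000001
Gen 7 (rule 126): 011111111100011
Gen 8 (rule 73): 010000000101011
Gen 9 (rule 30): 111000001101010

Answer: 111000001101010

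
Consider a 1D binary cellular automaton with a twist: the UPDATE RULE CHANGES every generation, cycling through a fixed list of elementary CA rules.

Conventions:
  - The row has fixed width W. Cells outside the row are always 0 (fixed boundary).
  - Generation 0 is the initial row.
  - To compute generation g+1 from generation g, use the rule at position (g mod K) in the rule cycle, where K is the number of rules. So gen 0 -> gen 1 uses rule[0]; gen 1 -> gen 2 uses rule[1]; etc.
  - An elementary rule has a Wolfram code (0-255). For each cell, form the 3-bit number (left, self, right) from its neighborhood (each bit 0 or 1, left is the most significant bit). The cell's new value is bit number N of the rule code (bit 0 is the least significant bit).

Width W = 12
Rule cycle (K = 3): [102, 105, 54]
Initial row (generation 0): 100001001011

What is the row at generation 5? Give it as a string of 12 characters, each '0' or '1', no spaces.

Gen 0: 100001001011
Gen 1 (rule 102): 100011011101
Gen 2 (rule 105): 001011110110
Gen 3 (rule 54): 011100001001
Gen 4 (rule 102): 100100011011
Gen 5 (rule 105): 000001011111

Answer: 000001011111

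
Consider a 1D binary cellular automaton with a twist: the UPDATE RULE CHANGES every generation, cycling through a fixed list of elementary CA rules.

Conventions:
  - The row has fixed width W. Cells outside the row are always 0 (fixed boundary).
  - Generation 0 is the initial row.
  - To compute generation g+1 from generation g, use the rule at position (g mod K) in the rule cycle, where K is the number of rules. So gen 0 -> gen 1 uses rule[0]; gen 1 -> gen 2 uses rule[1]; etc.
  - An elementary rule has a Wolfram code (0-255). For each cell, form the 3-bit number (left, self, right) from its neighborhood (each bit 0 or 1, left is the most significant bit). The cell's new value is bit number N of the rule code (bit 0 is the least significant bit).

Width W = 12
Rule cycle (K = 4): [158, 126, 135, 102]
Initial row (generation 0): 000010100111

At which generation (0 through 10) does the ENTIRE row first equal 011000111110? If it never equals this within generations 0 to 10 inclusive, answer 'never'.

Answer: 7

Derivation:
Gen 0: 000010100111
Gen 1 (rule 158): 000110111110
Gen 2 (rule 126): 001111100011
Gen 3 (rule 135): 110111001100
Gen 4 (rule 102): 011001010100
Gen 5 (rule 158): 110111010110
Gen 6 (rule 126): 111101111111
Gen 7 (rule 135): 011000111110
Gen 8 (rule 102): 101001000010
Gen 9 (rule 158): 101111100111
Gen 10 (rule 126): 111000111101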